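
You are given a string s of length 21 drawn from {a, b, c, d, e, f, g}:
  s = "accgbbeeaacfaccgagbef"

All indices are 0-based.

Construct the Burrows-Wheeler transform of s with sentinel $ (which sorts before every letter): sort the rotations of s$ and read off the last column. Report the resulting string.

fef$aggbgaaaccebbeccca

rank  rotation                last
    0  $accgbbeeaacfaccgagbef  f
    1  aacfaccgagbef$accgbbee  e
    2  accgagbef$accgbbeeaacf  f
    3  accgbbeeaacfaccgagbef$  $
    4  acfaccgagbef$accgbbeea  a
    5  agbef$accgbbeeaacfaccg  g
    6  bbeeaacfaccgagbef$accg  g
    7  beeaacfaccgagbef$accgb  b
    8  bef$accgbbeeaacfaccgag  g
    9  ccgagbef$accgbbeeaacfa  a
   10  ccgbbeeaacfaccgagbef$a  a
   11  cfaccgagbef$accgbbeeaa  a
   12  cgagbef$accgbbeeaacfac  c
   13  cgbbeeaacfaccgagbef$ac  c
   14  eaacfaccgagbef$accgbbe  e
   15  eeaacfaccgagbef$accgbb  b
   16  ef$accgbbeeaacfaccgagb  b
   17  f$accgbbeeaacfaccgagbe  e
   18  faccgagbef$accgbbeeaac  c
   19  gagbef$accgbbeeaacfacc  c
   20  gbbeeaacfaccgagbef$acc  c
   21  gbef$accgbbeeaacfaccga  a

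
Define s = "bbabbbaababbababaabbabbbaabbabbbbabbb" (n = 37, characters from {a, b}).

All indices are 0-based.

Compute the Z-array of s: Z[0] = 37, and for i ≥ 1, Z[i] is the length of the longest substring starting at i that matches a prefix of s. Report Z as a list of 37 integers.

[37, 1, 0, 2, 3, 1, 0, 0, 1, 0, 4, 1, 0, 1, 0, 1, 0, 0, 9, 1, 0, 2, 3, 1, 0, 0, 6, 1, 0, 2, 2, 6, 1, 0, 2, 2, 1]

Z[0]=37
i=1: i≥r, start 0; Z[1]=1 grow→box=[1,2)
i=2: i≥r, start 0; Z[2]=0
i=3: i≥r, start 0; Z[3]=2 grow→box=[3,5)
i=4: min(r-i=1, Z[1]=1)=1; Z[4]=3 grow→box=[4,7)
i=5: min(r-i=2, Z[1]=1)=1; Z[5]=1
i=6: min(r-i=1, Z[2]=0)=0; Z[6]=0
i=7: i≥r, start 0; Z[7]=0
i=8: i≥r, start 0; Z[8]=1 grow→box=[8,9)
i=9: i≥r, start 0; Z[9]=0
i=10: i≥r, start 0; Z[10]=4 grow→box=[10,14)
i=11: min(r-i=3, Z[1]=1)=1; Z[11]=1
i=12: min(r-i=2, Z[2]=0)=0; Z[12]=0
i=13: min(r-i=1, Z[3]=2)=1; Z[13]=1
i=14: i≥r, start 0; Z[14]=0
i=15: i≥r, start 0; Z[15]=1 grow→box=[15,16)
i=16: i≥r, start 0; Z[16]=0
i=17: i≥r, start 0; Z[17]=0
i=18: i≥r, start 0; Z[18]=9 grow→box=[18,27)
i=19: min(r-i=8, Z[1]=1)=1; Z[19]=1
i=20: min(r-i=7, Z[2]=0)=0; Z[20]=0
i=21: min(r-i=6, Z[3]=2)=2; Z[21]=2
i=22: min(r-i=5, Z[4]=3)=3; Z[22]=3
i=23: min(r-i=4, Z[5]=1)=1; Z[23]=1
i=24: min(r-i=3, Z[6]=0)=0; Z[24]=0
i=25: min(r-i=2, Z[7]=0)=0; Z[25]=0
i=26: min(r-i=1, Z[8]=1)=1; Z[26]=6 grow→box=[26,32)
i=27: min(r-i=5, Z[1]=1)=1; Z[27]=1
i=28: min(r-i=4, Z[2]=0)=0; Z[28]=0
i=29: min(r-i=3, Z[3]=2)=2; Z[29]=2
i=30: min(r-i=2, Z[4]=3)=2; Z[30]=2
i=31: min(r-i=1, Z[5]=1)=1; Z[31]=6 grow→box=[31,37)
i=32: min(r-i=5, Z[1]=1)=1; Z[32]=1
i=33: min(r-i=4, Z[2]=0)=0; Z[33]=0
i=34: min(r-i=3, Z[3]=2)=2; Z[34]=2
i=35: min(r-i=2, Z[4]=3)=2; Z[35]=2
i=36: min(r-i=1, Z[5]=1)=1; Z[36]=1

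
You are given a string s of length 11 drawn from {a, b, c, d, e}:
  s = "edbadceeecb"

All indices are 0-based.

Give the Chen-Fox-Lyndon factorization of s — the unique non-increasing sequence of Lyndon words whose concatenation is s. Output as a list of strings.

emit factor 1: 'e' (i=0, period=1)
emit factor 2: 'd' (i=1, period=1)
emit factor 3: 'b' (i=2, period=1)
emit factor 4: 'adceeecb' (i=3, period=8)

["e", "d", "b", "adceeecb"]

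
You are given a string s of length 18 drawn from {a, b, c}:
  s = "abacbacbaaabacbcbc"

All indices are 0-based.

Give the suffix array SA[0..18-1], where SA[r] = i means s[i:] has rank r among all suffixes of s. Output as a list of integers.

rank | idx | suffix
   0 |   8 | aaabacbcbc
   1 |   9 | aabacbcbc
   2 |   0 | abacbacbaaabacbcbc
   3 |  10 | abacbcbc
   4 |   5 | acbaaabacbcbc
   5 |   2 | acbacbaaabacbcbc
   6 |  12 | acbcbc
   7 |   7 | baaabacbcbc
   8 |   4 | bacbaaabacbcbc
   9 |   1 | bacbacbaaabacbcbc
  10 |  11 | bacbcbc
  11 |  16 | bc
  12 |  14 | bcbc
  13 |  17 | c
  14 |   6 | cbaaabacbcbc
  15 |   3 | cbacbaaabacbcbc
  16 |  15 | cbc
  17 |  13 | cbcbc

[8, 9, 0, 10, 5, 2, 12, 7, 4, 1, 11, 16, 14, 17, 6, 3, 15, 13]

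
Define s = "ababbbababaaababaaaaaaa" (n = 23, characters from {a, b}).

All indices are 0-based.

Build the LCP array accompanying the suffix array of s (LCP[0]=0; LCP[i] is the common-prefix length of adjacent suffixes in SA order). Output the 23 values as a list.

[0, 1, 2, 3, 4, 5, 6, 3, 2, 1, 5, 3, 7, 4, 2, 0, 4, 2, 6, 4, 3, 1, 2]

rank→(start, suffix):
  0 → (22, 'a')
  1 → (21, 'aa')
  2 → (20, 'aaa')
  3 → (19, 'aaaa')
  4 → (18, 'aaaaa')
  5 → (17, 'aaaaaa')
  6 → (16, 'aaaaaaa')
  7 → (10, 'aaababaaaaaaa')
  8 → (11, 'aababaaaaaaa')
  9 → (14, 'abaaaaaaa')
  10 → (8, 'abaaababaaaaaaa')
  11 → (12, 'ababaaaaaaa')
  12 → (6, 'ababaaababaaaaaaa')
  13 → (0, 'ababbbababaaababaaaaaaa')
  14 → (2, 'abbbababaaababaaaaaaa')
  15 → (15, 'baaaaaaa')
  16 → (9, 'baaababaaaaaaa')
  17 → (13, 'babaaaaaaa')
  18 → (7, 'babaaababaaaaaaa')
  19 → (5, 'bababaaababaaaaaaa')
  20 → (1, 'babbbababaaababaaaaaaa')
  21 → (4, 'bbababaaababaaaaaaa')
  22 → (3, 'bbbababaaababaaaaaaa')

SA = [22, 21, 20, 19, 18, 17, 16, 10, 11, 14, 8, 12, 6, 0, 2, 15, 9, 13, 7, 5, 1, 4, 3]
i: (SA[i-1],SA[i]) lcp shared
  1: (22,21) 1 'a'
  2: (21,20) 2 'aa'
  3: (20,19) 3 'aaa'
  4: (19,18) 4 'aaaa'
  5: (18,17) 5 'aaaaa'
  6: (17,16) 6 'aaaaaa'
  7: (16,10) 3 'aaa'
  8: (10,11) 2 'aa'
  9: (11,14) 1 'a'
  10: (14,8) 5 'abaaa'
  11: (8,12) 3 'aba'
  12: (12,6) 7 'ababaaa'
  13: (6,0) 4 'abab'
  14: (0,2) 2 'ab'
  15: (2,15) 0 ''
  16: (15,9) 4 'baaa'
  17: (9,13) 2 'ba'
  18: (13,7) 6 'babaaa'
  19: (7,5) 4 'baba'
  20: (5,1) 3 'bab'
  21: (1,4) 1 'b'
  22: (4,3) 2 'bb'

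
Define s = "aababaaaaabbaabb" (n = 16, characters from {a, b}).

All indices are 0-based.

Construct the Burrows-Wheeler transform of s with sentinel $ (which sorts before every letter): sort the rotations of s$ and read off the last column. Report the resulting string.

bbaa$babaaababaaa

rank  rotation           last
    0  $aababaaaaabbaabb  b
    1  aaaaabbaabb$aabab  b
    2  aaaabbaabb$aababa  a
    3  aaabbaabb$aababaa  a
    4  aababaaaaabbaabb$  $
    5  aabb$aababaaaaabb  b
    6  aabbaabb$aababaaa  a
    7  abaaaaabbaabb$aab  b
    8  ababaaaaabbaabb$a  a
    9  abb$aababaaaaabba  a
   10  abbaabb$aababaaaa  a
   11  b$aababaaaaabbaab  b
   12  baaaaabbaabb$aaba  a
   13  baabb$aababaaaaab  b
   14  babaaaaabbaabb$aa  a
   15  bb$aababaaaaabbaa  a
   16  bbaabb$aababaaaaa  a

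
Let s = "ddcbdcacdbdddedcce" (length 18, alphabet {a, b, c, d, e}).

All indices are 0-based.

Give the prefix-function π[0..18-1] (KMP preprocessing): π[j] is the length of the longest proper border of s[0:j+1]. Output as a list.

[0, 1, 0, 0, 1, 0, 0, 0, 1, 0, 1, 2, 2, 0, 1, 0, 0, 0]

π[0] = 0
j=1 s[j]='d': π[1]=1 (border 'd')
j=2 s[j]='c': k: 1→0; π[2]=0 (border '')
j=3 s[j]='b': π[3]=0 (border '')
j=4 s[j]='d': π[4]=1 (border 'd')
j=5 s[j]='c': k: 1→0; π[5]=0 (border '')
j=6 s[j]='a': π[6]=0 (border '')
j=7 s[j]='c': π[7]=0 (border '')
j=8 s[j]='d': π[8]=1 (border 'd')
j=9 s[j]='b': k: 1→0; π[9]=0 (border '')
j=10 s[j]='d': π[10]=1 (border 'd')
j=11 s[j]='d': π[11]=2 (border 'dd')
j=12 s[j]='d': k: 2→1; π[12]=2 (border 'dd')
j=13 s[j]='e': k: 2→1→0; π[13]=0 (border '')
j=14 s[j]='d': π[14]=1 (border 'd')
j=15 s[j]='c': k: 1→0; π[15]=0 (border '')
j=16 s[j]='c': π[16]=0 (border '')
j=17 s[j]='e': π[17]=0 (border '')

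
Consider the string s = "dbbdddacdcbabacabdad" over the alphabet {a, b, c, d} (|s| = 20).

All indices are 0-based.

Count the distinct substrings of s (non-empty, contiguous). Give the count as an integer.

sorted suffixes:
  #0 SA[0]=11  'abacabdad'
  #1 SA[1]=15  'abdad'
  #2 SA[2]=13  'acabdad'
  #3 SA[3]=6  'acdcbabacabdad'
  #4 SA[4]=18  'ad'
  #5 SA[5]=10  'babacabdad'
  #6 SA[6]=12  'bacabdad'
  #7 SA[7]=1  'bbdddacdcbabacabdad'
  #8 SA[8]=16  'bdad'
  #9 SA[9]=2  'bdddacdcbabacabdad'
  #10 SA[10]=14  'cabdad'
  #11 SA[11]=9  'cbabacabdad'
  #12 SA[12]=7  'cdcbabacabdad'
  #13 SA[13]=19  'd'
  #14 SA[14]=5  'dacdcbabacabdad'
  #15 SA[15]=17  'dad'
  #16 SA[16]=0  'dbbdddacdcbabacabdad'
  #17 SA[17]=8  'dcbabacabdad'
  #18 SA[18]=4  'ddacdcbabacabdad'
  #19 SA[19]=3  'dddacdcbabacabdad'

SA = [11, 15, 13, 6, 18, 10, 12, 1, 16, 2, 14, 9, 7, 19, 5, 17, 0, 8, 4, 3]
rank  pair      lcp
   1  s[11:],s[15:]  2  'ab'
   2  s[15:],s[13:]  1  'a'
   3  s[13:],s[6:]  2  'ac'
   4  s[6:],s[18:]  1  'a'
   5  s[18:],s[10:]  0  ''
   6  s[10:],s[12:]  2  'ba'
   7  s[12:],s[1:]  1  'b'
   8  s[1:],s[16:]  1  'b'
   9  s[16:],s[2:]  2  'bd'
  10  s[2:],s[14:]  0  ''
  11  s[14:],s[9:]  1  'c'
  12  s[9:],s[7:]  1  'c'
  13  s[7:],s[19:]  0  ''
  14  s[19:],s[5:]  1  'd'
  15  s[5:],s[17:]  2  'da'
  16  s[17:],s[0:]  1  'd'
  17  s[0:],s[8:]  1  'd'
  18  s[8:],s[4:]  1  'd'
  19  s[4:],s[3:]  2  'dd'

n(n+1)/2 = 20·21/2 = 210
Σ LCP = 0 + 2 + 1 + 2 + 1 + 0 + 2 + 1 + 1 + 2 + 0 + 1 + 1 + 0 + 1 + 2 + 1 + 1 + 1 + 2 = 22
distinct = 210 − 22 = 188

188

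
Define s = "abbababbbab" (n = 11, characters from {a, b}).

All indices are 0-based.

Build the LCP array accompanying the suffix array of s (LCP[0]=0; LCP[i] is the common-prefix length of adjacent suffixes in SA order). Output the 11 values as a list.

sorted suffixes:
  #0 SA[0]=9  'ab'
  #1 SA[1]=3  'ababbbab'
  #2 SA[2]=0  'abbababbbab'
  #3 SA[3]=5  'abbbab'
  #4 SA[4]=10  'b'
  #5 SA[5]=8  'bab'
  #6 SA[6]=2  'bababbbab'
  #7 SA[7]=4  'babbbab'
  #8 SA[8]=7  'bbab'
  #9 SA[9]=1  'bbababbbab'
  #10 SA[10]=6  'bbbab'

SA = [9, 3, 0, 5, 10, 8, 2, 4, 7, 1, 6]
i: (SA[i-1],SA[i]) lcp shared
  1: (9,3) 2 'ab'
  2: (3,0) 2 'ab'
  3: (0,5) 3 'abb'
  4: (5,10) 0 ''
  5: (10,8) 1 'b'
  6: (8,2) 3 'bab'
  7: (2,4) 3 'bab'
  8: (4,7) 1 'b'
  9: (7,1) 4 'bbab'
  10: (1,6) 2 'bb'

[0, 2, 2, 3, 0, 1, 3, 3, 1, 4, 2]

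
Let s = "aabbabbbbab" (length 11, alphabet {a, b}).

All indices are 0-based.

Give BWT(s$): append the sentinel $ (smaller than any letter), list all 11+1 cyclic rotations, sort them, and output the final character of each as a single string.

b$bababbbaba

rank  rotation      last
    0  $aabbabbbbab  b
    1  aabbabbbbab$  $
    2  ab$aabbabbbb  b
    3  abbabbbbab$a  a
    4  abbbbab$aabb  b
    5  b$aabbabbbba  a
    6  bab$aabbabbb  b
    7  babbbbab$aab  b
    8  bbab$aabbabb  b
    9  bbabbbbab$aa  a
   10  bbbab$aabbab  b
   11  bbbbab$aabba  a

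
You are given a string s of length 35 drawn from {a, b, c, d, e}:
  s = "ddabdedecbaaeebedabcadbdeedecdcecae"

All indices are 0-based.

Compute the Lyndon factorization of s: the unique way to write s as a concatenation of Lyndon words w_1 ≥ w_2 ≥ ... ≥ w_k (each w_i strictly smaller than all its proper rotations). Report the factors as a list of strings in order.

emit factor 1: 'd' (i=0, period=1)
emit factor 2: 'd' (i=1, period=1)
emit factor 3: 'abdedecb' (i=2, period=8)
emit factor 4: 'aaeebedabcadbdeedecdcecae' (i=10, period=25)

["d", "d", "abdedecb", "aaeebedabcadbdeedecdcecae"]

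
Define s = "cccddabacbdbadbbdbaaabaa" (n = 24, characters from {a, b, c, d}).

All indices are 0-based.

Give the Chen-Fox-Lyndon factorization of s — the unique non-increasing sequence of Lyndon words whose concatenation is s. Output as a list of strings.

emit factor 1: 'cccdd' (i=0, period=5)
emit factor 2: 'abacbdbadbbdb' (i=5, period=13)
emit factor 3: 'aaab' (i=18, period=4)
emit factor 4: 'a' (i=22, period=1)
emit factor 5: 'a' (i=23, period=1)

["cccdd", "abacbdbadbbdb", "aaab", "a", "a"]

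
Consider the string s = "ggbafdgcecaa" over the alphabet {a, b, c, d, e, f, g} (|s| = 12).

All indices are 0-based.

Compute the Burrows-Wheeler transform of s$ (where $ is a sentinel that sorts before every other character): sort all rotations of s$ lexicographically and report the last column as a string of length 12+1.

rank  rotation       last
    0  $ggbafdgcecaa  a
    1  a$ggbafdgceca  a
    2  aa$ggbafdgcec  c
    3  afdgcecaa$ggb  b
    4  bafdgcecaa$gg  g
    5  caa$ggbafdgce  e
    6  cecaa$ggbafdg  g
    7  dgcecaa$ggbaf  f
    8  ecaa$ggbafdgc  c
    9  fdgcecaa$ggba  a
   10  gbafdgcecaa$g  g
   11  gcecaa$ggbafd  d
   12  ggbafdgcecaa$  $

aacbgegfcagd$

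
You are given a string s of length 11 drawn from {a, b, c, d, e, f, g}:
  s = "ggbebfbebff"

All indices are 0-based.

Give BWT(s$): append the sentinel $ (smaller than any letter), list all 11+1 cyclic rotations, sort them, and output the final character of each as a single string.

fgfeebbfbbg$

rank  rotation      last
    0  $ggbebfbebff  f
    1  bebfbebff$gg  g
    2  bebff$ggbebf  f
    3  bfbebff$ggbe  e
    4  bff$ggbebfbe  e
    5  ebfbebff$ggb  b
    6  ebff$ggbebfb  b
    7  f$ggbebfbebf  f
    8  fbebff$ggbeb  b
    9  ff$ggbebfbeb  b
   10  gbebfbebff$g  g
   11  ggbebfbebff$  $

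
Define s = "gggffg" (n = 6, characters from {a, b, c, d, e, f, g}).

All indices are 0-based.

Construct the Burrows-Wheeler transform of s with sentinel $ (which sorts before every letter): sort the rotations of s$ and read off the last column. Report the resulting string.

rank  rotation last
    0  $gggffg  g
    1  ffg$ggg  g
    2  fg$gggf  f
    3  g$gggff  f
    4  gffg$gg  g
    5  ggffg$g  g
    6  gggffg$  $

ggffgg$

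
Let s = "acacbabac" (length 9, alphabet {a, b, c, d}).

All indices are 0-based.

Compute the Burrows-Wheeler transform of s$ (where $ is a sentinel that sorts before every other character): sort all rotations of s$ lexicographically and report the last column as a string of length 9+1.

cbb$ccaaaa

rank  rotation    last
    0  $acacbabac  c
    1  abac$acacb  b
    2  ac$acacbab  b
    3  acacbabac$  $
    4  acbabac$ac  c
    5  babac$acac  c
    6  bac$acacba  a
    7  c$acacbaba  a
    8  cacbabac$a  a
    9  cbabac$aca  a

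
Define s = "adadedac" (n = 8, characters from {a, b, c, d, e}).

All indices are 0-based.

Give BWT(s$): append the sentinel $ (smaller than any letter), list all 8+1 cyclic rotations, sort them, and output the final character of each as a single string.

rank  rotation   last
    0  $adadedac  c
    1  ac$adaded  d
    2  adadedac$  $
    3  adedac$ad  d
    4  c$adadeda  a
    5  dac$adade  e
    6  dadedac$a  a
    7  dedac$ada  a
    8  edac$adad  d

cd$daeaad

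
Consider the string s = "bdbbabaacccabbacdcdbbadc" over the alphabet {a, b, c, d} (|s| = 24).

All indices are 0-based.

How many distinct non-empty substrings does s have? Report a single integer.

265

sorted suffixes:
  #0 SA[0]=6  'aacccabbacdcdbbadc'
  #1 SA[1]=4  'abaacccabbacdcdbbadc'
  #2 SA[2]=11  'abbacdcdbbadc'
  #3 SA[3]=7  'acccabbacdcdbbadc'
  #4 SA[4]=14  'acdcdbbadc'
  #5 SA[5]=21  'adc'
  #6 SA[6]=5  'baacccabbacdcdbbadc'
  #7 SA[7]=3  'babaacccabbacdcdbbadc'
  #8 SA[8]=13  'bacdcdbbadc'
  #9 SA[9]=20  'badc'
  #10 SA[10]=2  'bbabaacccabbacdcdbbadc'
  #11 SA[11]=12  'bbacdcdbbadc'
  #12 SA[12]=19  'bbadc'
  #13 SA[13]=0  'bdbbabaacccabbacdcdbbadc'
  #14 SA[14]=23  'c'
  #15 SA[15]=10  'cabbacdcdbbadc'
  #16 SA[16]=9  'ccabbacdcdbbadc'
  #17 SA[17]=8  'cccabbacdcdbbadc'
  #18 SA[18]=17  'cdbbadc'
  #19 SA[19]=15  'cdcdbbadc'
  #20 SA[20]=1  'dbbabaacccabbacdcdbbadc'
  #21 SA[21]=18  'dbbadc'
  #22 SA[22]=22  'dc'
  #23 SA[23]=16  'dcdbbadc'

SA = [6, 4, 11, 7, 14, 21, 5, 3, 13, 20, 2, 12, 19, 0, 23, 10, 9, 8, 17, 15, 1, 18, 22, 16]
i: (SA[i-1],SA[i]) lcp shared
  1: (6,4) 1 'a'
  2: (4,11) 2 'ab'
  3: (11,7) 1 'a'
  4: (7,14) 2 'ac'
  5: (14,21) 1 'a'
  6: (21,5) 0 ''
  7: (5,3) 2 'ba'
  8: (3,13) 2 'ba'
  9: (13,20) 2 'ba'
  10: (20,2) 1 'b'
  11: (2,12) 3 'bba'
  12: (12,19) 3 'bba'
  13: (19,0) 1 'b'
  14: (0,23) 0 ''
  15: (23,10) 1 'c'
  16: (10,9) 1 'c'
  17: (9,8) 2 'cc'
  18: (8,17) 1 'c'
  19: (17,15) 2 'cd'
  20: (15,1) 0 ''
  21: (1,18) 4 'dbba'
  22: (18,22) 1 'd'
  23: (22,16) 2 'dc'

n(n+1)/2 = 24·25/2 = 300
Σ LCP = 0 + 1 + 2 + 1 + 2 + 1 + 0 + 2 + 2 + 2 + 1 + 3 + 3 + 1 + 0 + 1 + 1 + 2 + 1 + 2 + 0 + 4 + 1 + 2 = 35
distinct = 300 − 35 = 265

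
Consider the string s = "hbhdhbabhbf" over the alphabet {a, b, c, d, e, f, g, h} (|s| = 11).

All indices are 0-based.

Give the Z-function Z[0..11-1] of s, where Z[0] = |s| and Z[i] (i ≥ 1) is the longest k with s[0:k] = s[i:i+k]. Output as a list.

Z[0]=11
i=1: outside box; Z[1]=0
i=2: outside box; Z[2]=1 grow→box=[2,3)
i=3: outside box; Z[3]=0
i=4: outside box; Z[4]=2 grow→box=[4,6)
i=5: min(r-i=1, Z[1]=0)=0; Z[5]=0
i=6: outside box; Z[6]=0
i=7: outside box; Z[7]=0
i=8: outside box; Z[8]=2 grow→box=[8,10)
i=9: min(r-i=1, Z[1]=0)=0; Z[9]=0
i=10: outside box; Z[10]=0

[11, 0, 1, 0, 2, 0, 0, 0, 2, 0, 0]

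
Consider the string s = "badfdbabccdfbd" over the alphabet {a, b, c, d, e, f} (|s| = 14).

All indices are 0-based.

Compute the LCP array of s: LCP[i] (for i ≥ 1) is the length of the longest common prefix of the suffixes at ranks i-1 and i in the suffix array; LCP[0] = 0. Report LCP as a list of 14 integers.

[0, 1, 0, 2, 1, 1, 0, 1, 0, 1, 1, 2, 0, 1]

rank | idx | suffix
   0 |   6 | abccdfbd
   1 |   1 | adfdbabccdfbd
   2 |   5 | babccdfbd
   3 |   0 | badfdbabccdfbd
   4 |   7 | bccdfbd
   5 |  12 | bd
   6 |   8 | ccdfbd
   7 |   9 | cdfbd
   8 |  13 | d
   9 |   4 | dbabccdfbd
  10 |  10 | dfbd
  11 |   2 | dfdbabccdfbd
  12 |  11 | fbd
  13 |   3 | fdbabccdfbd

SA = [6, 1, 5, 0, 7, 12, 8, 9, 13, 4, 10, 2, 11, 3]
[i] adj suffixes → lcp
  [1] 6/1 → 1 ('a')
  [2] 1/5 → 0 ('')
  [3] 5/0 → 2 ('ba')
  [4] 0/7 → 1 ('b')
  [5] 7/12 → 1 ('b')
  [6] 12/8 → 0 ('')
  [7] 8/9 → 1 ('c')
  [8] 9/13 → 0 ('')
  [9] 13/4 → 1 ('d')
  [10] 4/10 → 1 ('d')
  [11] 10/2 → 2 ('df')
  [12] 2/11 → 0 ('')
  [13] 11/3 → 1 ('f')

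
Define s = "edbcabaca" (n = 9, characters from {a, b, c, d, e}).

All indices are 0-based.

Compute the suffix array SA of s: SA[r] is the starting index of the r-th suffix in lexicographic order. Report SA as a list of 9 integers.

[8, 4, 6, 5, 2, 7, 3, 1, 0]

sorted suffixes:
  #0 SA[0]=8  'a'
  #1 SA[1]=4  'abaca'
  #2 SA[2]=6  'aca'
  #3 SA[3]=5  'baca'
  #4 SA[4]=2  'bcabaca'
  #5 SA[5]=7  'ca'
  #6 SA[6]=3  'cabaca'
  #7 SA[7]=1  'dbcabaca'
  #8 SA[8]=0  'edbcabaca'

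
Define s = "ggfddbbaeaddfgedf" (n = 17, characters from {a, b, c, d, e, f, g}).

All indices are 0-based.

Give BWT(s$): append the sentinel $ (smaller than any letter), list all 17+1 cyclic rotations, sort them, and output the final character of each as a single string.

febbddfaedagdgdfg$

rank  rotation            last
    0  $ggfddbbaeaddfgedf  f
    1  addfgedf$ggfddbbae  e
    2  aeaddfgedf$ggfddbb  b
    3  baeaddfgedf$ggfddb  b
    4  bbaeaddfgedf$ggfdd  d
    5  dbbaeaddfgedf$ggfd  d
    6  ddbbaeaddfgedf$ggf  f
    7  ddfgedf$ggfddbbaea  a
    8  df$ggfddbbaeaddfge  e
    9  dfgedf$ggfddbbaead  d
   10  eaddfgedf$ggfddbba  a
   11  edf$ggfddbbaeaddfg  g
   12  f$ggfddbbaeaddfged  d
   13  fddbbaeaddfgedf$gg  g
   14  fgedf$ggfddbbaeadd  d
   15  gedf$ggfddbbaeaddf  f
   16  gfddbbaeaddfgedf$g  g
   17  ggfddbbaeaddfgedf$  $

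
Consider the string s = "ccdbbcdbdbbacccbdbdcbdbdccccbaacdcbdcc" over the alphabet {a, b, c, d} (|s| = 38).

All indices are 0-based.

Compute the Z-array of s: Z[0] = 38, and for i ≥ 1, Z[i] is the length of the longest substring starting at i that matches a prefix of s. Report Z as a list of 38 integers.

[38, 1, 0, 0, 0, 1, 0, 0, 0, 0, 0, 0, 2, 2, 1, 0, 0, 0, 0, 1, 0, 0, 0, 0, 2, 2, 2, 1, 0, 0, 0, 1, 0, 1, 0, 0, 2, 1]

Z[0]=38
i=1: outside box; Z[1]=1 scan→box=[1,2)
i=2: outside box; Z[2]=0
i=3: outside box; Z[3]=0
i=4: outside box; Z[4]=0
i=5: outside box; Z[5]=1 scan→box=[5,6)
i=6: outside box; Z[6]=0
i=7: outside box; Z[7]=0
i=8: outside box; Z[8]=0
i=9: outside box; Z[9]=0
i=10: outside box; Z[10]=0
i=11: outside box; Z[11]=0
i=12: outside box; Z[12]=2 scan→box=[12,14)
i=13: min(r-i=1, Z[1]=1)=1; Z[13]=2 scan→box=[13,15)
i=14: min(r-i=1, Z[1]=1)=1; Z[14]=1
i=15: outside box; Z[15]=0
i=16: outside box; Z[16]=0
i=17: outside box; Z[17]=0
i=18: outside box; Z[18]=0
i=19: outside box; Z[19]=1 scan→box=[19,20)
i=20: outside box; Z[20]=0
i=21: outside box; Z[21]=0
i=22: outside box; Z[22]=0
i=23: outside box; Z[23]=0
i=24: outside box; Z[24]=2 scan→box=[24,26)
i=25: min(r-i=1, Z[1]=1)=1; Z[25]=2 scan→box=[25,27)
i=26: min(r-i=1, Z[1]=1)=1; Z[26]=2 scan→box=[26,28)
i=27: min(r-i=1, Z[1]=1)=1; Z[27]=1
i=28: outside box; Z[28]=0
i=29: outside box; Z[29]=0
i=30: outside box; Z[30]=0
i=31: outside box; Z[31]=1 scan→box=[31,32)
i=32: outside box; Z[32]=0
i=33: outside box; Z[33]=1 scan→box=[33,34)
i=34: outside box; Z[34]=0
i=35: outside box; Z[35]=0
i=36: outside box; Z[36]=2 scan→box=[36,38)
i=37: min(r-i=1, Z[1]=1)=1; Z[37]=1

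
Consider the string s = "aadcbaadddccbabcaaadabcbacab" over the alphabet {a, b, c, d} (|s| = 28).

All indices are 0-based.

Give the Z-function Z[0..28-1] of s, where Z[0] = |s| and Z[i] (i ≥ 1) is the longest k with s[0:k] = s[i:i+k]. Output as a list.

Z[0]=28
i=1: fresh scan; Z[1]=1 extend→box=[1,2)
i=2: fresh scan; Z[2]=0
i=3: fresh scan; Z[3]=0
i=4: fresh scan; Z[4]=0
i=5: fresh scan; Z[5]=3 extend→box=[5,8)
i=6: min(r-i=2, Z[1]=1)=1; Z[6]=1
i=7: min(r-i=1, Z[2]=0)=0; Z[7]=0
i=8: fresh scan; Z[8]=0
i=9: fresh scan; Z[9]=0
i=10: fresh scan; Z[10]=0
i=11: fresh scan; Z[11]=0
i=12: fresh scan; Z[12]=0
i=13: fresh scan; Z[13]=1 extend→box=[13,14)
i=14: fresh scan; Z[14]=0
i=15: fresh scan; Z[15]=0
i=16: fresh scan; Z[16]=2 extend→box=[16,18)
i=17: min(r-i=1, Z[1]=1)=1; Z[17]=3 extend→box=[17,20)
i=18: min(r-i=2, Z[1]=1)=1; Z[18]=1
i=19: min(r-i=1, Z[2]=0)=0; Z[19]=0
i=20: fresh scan; Z[20]=1 extend→box=[20,21)
i=21: fresh scan; Z[21]=0
i=22: fresh scan; Z[22]=0
i=23: fresh scan; Z[23]=0
i=24: fresh scan; Z[24]=1 extend→box=[24,25)
i=25: fresh scan; Z[25]=0
i=26: fresh scan; Z[26]=1 extend→box=[26,27)
i=27: fresh scan; Z[27]=0

[28, 1, 0, 0, 0, 3, 1, 0, 0, 0, 0, 0, 0, 1, 0, 0, 2, 3, 1, 0, 1, 0, 0, 0, 1, 0, 1, 0]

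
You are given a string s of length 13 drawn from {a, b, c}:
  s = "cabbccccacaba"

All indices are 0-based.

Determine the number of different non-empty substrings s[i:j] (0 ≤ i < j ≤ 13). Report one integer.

sorted suffixes:
  #0 SA[0]=12  'a'
  #1 SA[1]=10  'aba'
  #2 SA[2]=1  'abbccccacaba'
  #3 SA[3]=8  'acaba'
  #4 SA[4]=11  'ba'
  #5 SA[5]=2  'bbccccacaba'
  #6 SA[6]=3  'bccccacaba'
  #7 SA[7]=9  'caba'
  #8 SA[8]=0  'cabbccccacaba'
  #9 SA[9]=7  'cacaba'
  #10 SA[10]=6  'ccacaba'
  #11 SA[11]=5  'cccacaba'
  #12 SA[12]=4  'ccccacaba'

SA = [12, 10, 1, 8, 11, 2, 3, 9, 0, 7, 6, 5, 4]
[i] adj suffixes → lcp
  [1] 12/10 → 1 ('a')
  [2] 10/1 → 2 ('ab')
  [3] 1/8 → 1 ('a')
  [4] 8/11 → 0 ('')
  [5] 11/2 → 1 ('b')
  [6] 2/3 → 1 ('b')
  [7] 3/9 → 0 ('')
  [8] 9/0 → 3 ('cab')
  [9] 0/7 → 2 ('ca')
  [10] 7/6 → 1 ('c')
  [11] 6/5 → 2 ('cc')
  [12] 5/4 → 3 ('ccc')

n(n+1)/2 = 13·14/2 = 91
Σ LCP = 0 + 1 + 2 + 1 + 0 + 1 + 1 + 0 + 3 + 2 + 1 + 2 + 3 = 17
distinct = 91 − 17 = 74

74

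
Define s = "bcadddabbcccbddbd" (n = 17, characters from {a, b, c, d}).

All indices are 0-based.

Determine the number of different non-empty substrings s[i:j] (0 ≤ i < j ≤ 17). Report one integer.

135

rank | idx | suffix
   0 |   6 | abbcccbddbd
   1 |   2 | adddabbcccbddbd
   2 |   7 | bbcccbddbd
   3 |   0 | bcadddabbcccbddbd
   4 |   8 | bcccbddbd
   5 |  15 | bd
   6 |  12 | bddbd
   7 |   1 | cadddabbcccbddbd
   8 |  11 | cbddbd
   9 |  10 | ccbddbd
  10 |   9 | cccbddbd
  11 |  16 | d
  12 |   5 | dabbcccbddbd
  13 |  14 | dbd
  14 |   4 | ddabbcccbddbd
  15 |  13 | ddbd
  16 |   3 | dddabbcccbddbd

SA = [6, 2, 7, 0, 8, 15, 12, 1, 11, 10, 9, 16, 5, 14, 4, 13, 3]
[i] adj suffixes → lcp
  [1] 6/2 → 1 ('a')
  [2] 2/7 → 0 ('')
  [3] 7/0 → 1 ('b')
  [4] 0/8 → 2 ('bc')
  [5] 8/15 → 1 ('b')
  [6] 15/12 → 2 ('bd')
  [7] 12/1 → 0 ('')
  [8] 1/11 → 1 ('c')
  [9] 11/10 → 1 ('c')
  [10] 10/9 → 2 ('cc')
  [11] 9/16 → 0 ('')
  [12] 16/5 → 1 ('d')
  [13] 5/14 → 1 ('d')
  [14] 14/4 → 1 ('d')
  [15] 4/13 → 2 ('dd')
  [16] 13/3 → 2 ('dd')

n(n+1)/2 = 17·18/2 = 153
Σ LCP = 0 + 1 + 0 + 1 + 2 + 1 + 2 + 0 + 1 + 1 + 2 + 0 + 1 + 1 + 1 + 2 + 2 = 18
distinct = 153 − 18 = 135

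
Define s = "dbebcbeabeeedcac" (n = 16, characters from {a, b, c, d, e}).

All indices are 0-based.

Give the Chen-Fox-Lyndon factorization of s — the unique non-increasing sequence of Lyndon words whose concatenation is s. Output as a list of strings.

emit factor 1: 'd' (i=0, period=1)
emit factor 2: 'be' (i=1, period=2)
emit factor 3: 'bcbe' (i=3, period=4)
emit factor 4: 'abeeedcac' (i=7, period=9)

["d", "be", "bcbe", "abeeedcac"]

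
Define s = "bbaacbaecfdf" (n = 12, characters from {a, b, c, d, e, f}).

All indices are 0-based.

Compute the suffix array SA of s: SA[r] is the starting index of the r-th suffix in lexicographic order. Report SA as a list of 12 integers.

[2, 3, 6, 1, 5, 0, 4, 8, 10, 7, 11, 9]

rank→(start, suffix):
  0 → (2, 'aacbaecfdf')
  1 → (3, 'acbaecfdf')
  2 → (6, 'aecfdf')
  3 → (1, 'baacbaecfdf')
  4 → (5, 'baecfdf')
  5 → (0, 'bbaacbaecfdf')
  6 → (4, 'cbaecfdf')
  7 → (8, 'cfdf')
  8 → (10, 'df')
  9 → (7, 'ecfdf')
  10 → (11, 'f')
  11 → (9, 'fdf')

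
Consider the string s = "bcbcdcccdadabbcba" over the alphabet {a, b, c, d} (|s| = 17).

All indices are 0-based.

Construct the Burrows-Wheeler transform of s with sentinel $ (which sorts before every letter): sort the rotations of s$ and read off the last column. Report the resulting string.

rank  rotation            last
    0  $bcbcdcccdadabbcba  a
    1  a$bcbcdcccdadabbcb  b
    2  abbcba$bcbcdcccdad  d
    3  adabbcba$bcbcdcccd  d
    4  ba$bcbcdcccdadabbc  c
    5  bbcba$bcbcdcccdada  a
    6  bcba$bcbcdcccdadab  b
    7  bcbcdcccdadabbcba$  $
    8  bcdcccdadabbcba$bc  c
    9  cba$bcbcdcccdadabb  b
   10  cbcdcccdadabbcba$b  b
   11  cccdadabbcba$bcbcd  d
   12  ccdadabbcba$bcbcdc  c
   13  cdadabbcba$bcbcdcc  c
   14  cdcccdadabbcba$bcb  b
   15  dabbcba$bcbcdcccda  a
   16  dadabbcba$bcbcdccc  c
   17  dcccdadabbcba$bcbc  c

abddcab$cbbdccbacc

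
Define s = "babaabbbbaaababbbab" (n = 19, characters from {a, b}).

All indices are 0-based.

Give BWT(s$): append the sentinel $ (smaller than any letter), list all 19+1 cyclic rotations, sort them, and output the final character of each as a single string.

bbabbbabaabab$abbbaa

rank  rotation              last
    0  $babaabbbbaaababbbab  b
    1  aaababbbab$babaabbbb  b
    2  aababbbab$babaabbbba  a
    3  aabbbbaaababbbab$bab  b
    4  ab$babaabbbbaaababbb  b
    5  abaabbbbaaababbbab$b  b
    6  ababbbab$babaabbbbaa  a
    7  abbbab$babaabbbbaaab  b
    8  abbbbaaababbbab$baba  a
    9  b$babaabbbbaaababbba  a
   10  baaababbbab$babaabbb  b
   11  baabbbbaaababbbab$ba  a
   12  bab$babaabbbbaaababb  b
   13  babaabbbbaaababbbab$  $
   14  babbbab$babaabbbbaaa  a
   15  bbaaababbbab$babaabb  b
   16  bbab$babaabbbbaaabab  b
   17  bbbaaababbbab$babaab  b
   18  bbbab$babaabbbbaaaba  a
   19  bbbbaaababbbab$babaa  a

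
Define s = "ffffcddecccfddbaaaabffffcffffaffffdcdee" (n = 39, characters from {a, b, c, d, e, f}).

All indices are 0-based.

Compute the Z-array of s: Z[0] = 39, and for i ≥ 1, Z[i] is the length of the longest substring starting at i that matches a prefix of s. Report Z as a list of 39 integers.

Z[0]=39
i=1: outside box; Z[1]=3 extend→box=[1,4)
i=2: min(r-i=2, Z[1]=3)=2; Z[2]=2
i=3: min(r-i=1, Z[2]=2)=1; Z[3]=1
i=4: outside box; Z[4]=0
i=5: outside box; Z[5]=0
i=6: outside box; Z[6]=0
i=7: outside box; Z[7]=0
i=8: outside box; Z[8]=0
i=9: outside box; Z[9]=0
i=10: outside box; Z[10]=0
i=11: outside box; Z[11]=1 extend→box=[11,12)
i=12: outside box; Z[12]=0
i=13: outside box; Z[13]=0
i=14: outside box; Z[14]=0
i=15: outside box; Z[15]=0
i=16: outside box; Z[16]=0
i=17: outside box; Z[17]=0
i=18: outside box; Z[18]=0
i=19: outside box; Z[19]=0
i=20: outside box; Z[20]=5 extend→box=[20,25)
i=21: min(r-i=4, Z[1]=3)=3; Z[21]=3
i=22: min(r-i=3, Z[2]=2)=2; Z[22]=2
i=23: min(r-i=2, Z[3]=1)=1; Z[23]=1
i=24: min(r-i=1, Z[4]=0)=0; Z[24]=0
i=25: outside box; Z[25]=4 extend→box=[25,29)
i=26: min(r-i=3, Z[1]=3)=3; Z[26]=3
i=27: min(r-i=2, Z[2]=2)=2; Z[27]=2
i=28: min(r-i=1, Z[3]=1)=1; Z[28]=1
i=29: outside box; Z[29]=0
i=30: outside box; Z[30]=4 extend→box=[30,34)
i=31: min(r-i=3, Z[1]=3)=3; Z[31]=3
i=32: min(r-i=2, Z[2]=2)=2; Z[32]=2
i=33: min(r-i=1, Z[3]=1)=1; Z[33]=1
i=34: outside box; Z[34]=0
i=35: outside box; Z[35]=0
i=36: outside box; Z[36]=0
i=37: outside box; Z[37]=0
i=38: outside box; Z[38]=0

[39, 3, 2, 1, 0, 0, 0, 0, 0, 0, 0, 1, 0, 0, 0, 0, 0, 0, 0, 0, 5, 3, 2, 1, 0, 4, 3, 2, 1, 0, 4, 3, 2, 1, 0, 0, 0, 0, 0]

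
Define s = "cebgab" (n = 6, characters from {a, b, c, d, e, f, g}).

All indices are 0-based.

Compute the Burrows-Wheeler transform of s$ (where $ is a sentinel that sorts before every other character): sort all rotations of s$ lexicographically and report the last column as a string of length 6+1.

rank  rotation last
    0  $cebgab  b
    1  ab$cebg  g
    2  b$cebga  a
    3  bgab$ce  e
    4  cebgab$  $
    5  ebgab$c  c
    6  gab$ceb  b

bgae$cb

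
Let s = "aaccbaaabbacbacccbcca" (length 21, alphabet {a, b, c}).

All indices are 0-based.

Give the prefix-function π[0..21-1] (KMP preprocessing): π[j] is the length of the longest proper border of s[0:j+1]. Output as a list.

π[0] = 0
j=1 s[j]='a': π[1]=1 (border 'a')
j=2 s[j]='c': k: 1→0; π[2]=0 (border '')
j=3 s[j]='c': π[3]=0 (border '')
j=4 s[j]='b': π[4]=0 (border '')
j=5 s[j]='a': π[5]=1 (border 'a')
j=6 s[j]='a': π[6]=2 (border 'aa')
j=7 s[j]='a': k: 2→1; π[7]=2 (border 'aa')
j=8 s[j]='b': k: 2→1→0; π[8]=0 (border '')
j=9 s[j]='b': π[9]=0 (border '')
j=10 s[j]='a': π[10]=1 (border 'a')
j=11 s[j]='c': k: 1→0; π[11]=0 (border '')
j=12 s[j]='b': π[12]=0 (border '')
j=13 s[j]='a': π[13]=1 (border 'a')
j=14 s[j]='c': k: 1→0; π[14]=0 (border '')
j=15 s[j]='c': π[15]=0 (border '')
j=16 s[j]='c': π[16]=0 (border '')
j=17 s[j]='b': π[17]=0 (border '')
j=18 s[j]='c': π[18]=0 (border '')
j=19 s[j]='c': π[19]=0 (border '')
j=20 s[j]='a': π[20]=1 (border 'a')

[0, 1, 0, 0, 0, 1, 2, 2, 0, 0, 1, 0, 0, 1, 0, 0, 0, 0, 0, 0, 1]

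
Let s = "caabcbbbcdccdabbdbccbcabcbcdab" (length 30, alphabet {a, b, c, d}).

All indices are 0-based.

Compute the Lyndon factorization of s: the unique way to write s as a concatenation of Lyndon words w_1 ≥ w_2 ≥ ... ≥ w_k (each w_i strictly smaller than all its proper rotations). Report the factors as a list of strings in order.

["c", "aabcbbbcdccdabbdbccbcabcbcdab"]

emit factor 1: 'c' (i=0, period=1)
emit factor 2: 'aabcbbbcdccdabbdbccbcabcbcdab' (i=1, period=29)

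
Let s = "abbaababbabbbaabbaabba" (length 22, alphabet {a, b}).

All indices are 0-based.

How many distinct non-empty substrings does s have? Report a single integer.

185

sorted suffixes:
  #0 SA[0]=21  'a'
  #1 SA[1]=3  'aababbabbbaabbaabba'
  #2 SA[2]=17  'aabba'
  #3 SA[3]=13  'aabbaabba'
  #4 SA[4]=4  'ababbabbbaabbaabba'
  #5 SA[5]=18  'abba'
  #6 SA[6]=0  'abbaababbabbbaabbaabba'
  #7 SA[7]=14  'abbaabba'
  #8 SA[8]=6  'abbabbbaabbaabba'
  #9 SA[9]=9  'abbbaabbaabba'
  #10 SA[10]=20  'ba'
  #11 SA[11]=2  'baababbabbbaabbaabba'
  #12 SA[12]=16  'baabba'
  #13 SA[13]=12  'baabbaabba'
  #14 SA[14]=5  'babbabbbaabbaabba'
  #15 SA[15]=8  'babbbaabbaabba'
  #16 SA[16]=19  'bba'
  #17 SA[17]=1  'bbaababbabbbaabbaabba'
  #18 SA[18]=15  'bbaabba'
  #19 SA[19]=11  'bbaabbaabba'
  #20 SA[20]=7  'bbabbbaabbaabba'
  #21 SA[21]=10  'bbbaabbaabba'

SA = [21, 3, 17, 13, 4, 18, 0, 14, 6, 9, 20, 2, 16, 12, 5, 8, 19, 1, 15, 11, 7, 10]
[i] adj suffixes → lcp
  [1] 21/3 → 1 ('a')
  [2] 3/17 → 3 ('aab')
  [3] 17/13 → 5 ('aabba')
  [4] 13/4 → 1 ('a')
  [5] 4/18 → 2 ('ab')
  [6] 18/0 → 4 ('abba')
  [7] 0/14 → 6 ('abbaab')
  [8] 14/6 → 4 ('abba')
  [9] 6/9 → 3 ('abb')
  [10] 9/20 → 0 ('')
  [11] 20/2 → 2 ('ba')
  [12] 2/16 → 4 ('baab')
  [13] 16/12 → 6 ('baabba')
  [14] 12/5 → 2 ('ba')
  [15] 5/8 → 4 ('babb')
  [16] 8/19 → 1 ('b')
  [17] 19/1 → 3 ('bba')
  [18] 1/15 → 5 ('bbaab')
  [19] 15/11 → 7 ('bbaabba')
  [20] 11/7 → 3 ('bba')
  [21] 7/10 → 2 ('bb')

n(n+1)/2 = 22·23/2 = 253
Σ LCP = 0 + 1 + 3 + 5 + 1 + 2 + 4 + 6 + 4 + 3 + 0 + 2 + 4 + 6 + 2 + 4 + 1 + 3 + 5 + 7 + 3 + 2 = 68
distinct = 253 − 68 = 185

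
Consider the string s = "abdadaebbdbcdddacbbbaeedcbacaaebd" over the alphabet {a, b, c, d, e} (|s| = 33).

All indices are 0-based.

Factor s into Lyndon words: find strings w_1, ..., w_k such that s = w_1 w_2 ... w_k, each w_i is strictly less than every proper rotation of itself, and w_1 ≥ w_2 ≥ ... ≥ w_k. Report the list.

["abdadaebbdbcdddacbbbaeedcbac", "aaebd"]

emit factor 1: 'abdadaebbdbcdddacbbbaeedcbac' (i=0, period=28)
emit factor 2: 'aaebd' (i=28, period=5)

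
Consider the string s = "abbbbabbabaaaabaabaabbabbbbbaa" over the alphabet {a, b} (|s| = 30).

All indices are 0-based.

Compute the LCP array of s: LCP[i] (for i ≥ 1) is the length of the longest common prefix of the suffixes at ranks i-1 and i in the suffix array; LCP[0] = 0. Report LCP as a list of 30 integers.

sorted suffixes:
  #0 SA[0]=29  'a'
  #1 SA[1]=28  'aa'
  #2 SA[2]=10  'aaaabaabaabbabbbbbaa'
  #3 SA[3]=11  'aaabaabaabbabbbbbaa'
  #4 SA[4]=12  'aabaabaabbabbbbbaa'
  #5 SA[5]=15  'aabaabbabbbbbaa'
  #6 SA[6]=18  'aabbabbbbbaa'
  #7 SA[7]=8  'abaaaabaabaabbabbbbbaa'
  #8 SA[8]=13  'abaabaabbabbbbbaa'
  #9 SA[9]=16  'abaabbabbbbbaa'
  #10 SA[10]=5  'abbabaaaabaabaabbabbbbbaa'
  #11 SA[11]=19  'abbabbbbbaa'
  #12 SA[12]=0  'abbbbabbabaaaabaabaabbabbbbbaa'
  #13 SA[13]=22  'abbbbbaa'
  #14 SA[14]=27  'baa'
  #15 SA[15]=9  'baaaabaabaabbabbbbbaa'
  #16 SA[16]=14  'baabaabbabbbbbaa'
  #17 SA[17]=17  'baabbabbbbbaa'
  #18 SA[18]=7  'babaaaabaabaabbabbbbbaa'
  #19 SA[19]=4  'babbabaaaabaabaabbabbbbbaa'
  #20 SA[20]=21  'babbbbbaa'
  #21 SA[21]=26  'bbaa'
  #22 SA[22]=6  'bbabaaaabaabaabbabbbbbaa'
  #23 SA[23]=3  'bbabbabaaaabaabaabbabbbbbaa'
  #24 SA[24]=20  'bbabbbbbaa'
  #25 SA[25]=25  'bbbaa'
  #26 SA[26]=2  'bbbabbabaaaabaabaabbabbbbbaa'
  #27 SA[27]=24  'bbbbaa'
  #28 SA[28]=1  'bbbbabbabaaaabaabaabbabbbbbaa'
  #29 SA[29]=23  'bbbbbaa'

SA = [29, 28, 10, 11, 12, 15, 18, 8, 13, 16, 5, 19, 0, 22, 27, 9, 14, 17, 7, 4, 21, 26, 6, 3, 20, 25, 2, 24, 1, 23]
rank  pair      lcp
   1  s[29:],s[28:]  1  'a'
   2  s[28:],s[10:]  2  'aa'
   3  s[10:],s[11:]  3  'aaa'
   4  s[11:],s[12:]  2  'aa'
   5  s[12:],s[15:]  6  'aabaab'
   6  s[15:],s[18:]  3  'aab'
   7  s[18:],s[8:]  1  'a'
   8  s[8:],s[13:]  4  'abaa'
   9  s[13:],s[16:]  5  'abaab'
  10  s[16:],s[5:]  2  'ab'
  11  s[5:],s[19:]  5  'abbab'
  12  s[19:],s[0:]  3  'abb'
  13  s[0:],s[22:]  5  'abbbb'
  14  s[22:],s[27:]  0  ''
  15  s[27:],s[9:]  3  'baa'
  16  s[9:],s[14:]  3  'baa'
  17  s[14:],s[17:]  4  'baab'
  18  s[17:],s[7:]  2  'ba'
  19  s[7:],s[4:]  3  'bab'
  20  s[4:],s[21:]  4  'babb'
  21  s[21:],s[26:]  1  'b'
  22  s[26:],s[6:]  3  'bba'
  23  s[6:],s[3:]  4  'bbab'
  24  s[3:],s[20:]  5  'bbabb'
  25  s[20:],s[25:]  2  'bb'
  26  s[25:],s[2:]  4  'bbba'
  27  s[2:],s[24:]  3  'bbb'
  28  s[24:],s[1:]  5  'bbbba'
  29  s[1:],s[23:]  4  'bbbb'

[0, 1, 2, 3, 2, 6, 3, 1, 4, 5, 2, 5, 3, 5, 0, 3, 3, 4, 2, 3, 4, 1, 3, 4, 5, 2, 4, 3, 5, 4]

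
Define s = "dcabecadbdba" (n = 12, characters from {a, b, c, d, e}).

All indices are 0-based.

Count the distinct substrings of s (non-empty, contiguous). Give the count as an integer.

sorted suffixes:
  #0 SA[0]=11  'a'
  #1 SA[1]=2  'abecadbdba'
  #2 SA[2]=6  'adbdba'
  #3 SA[3]=10  'ba'
  #4 SA[4]=8  'bdba'
  #5 SA[5]=3  'becadbdba'
  #6 SA[6]=1  'cabecadbdba'
  #7 SA[7]=5  'cadbdba'
  #8 SA[8]=9  'dba'
  #9 SA[9]=7  'dbdba'
  #10 SA[10]=0  'dcabecadbdba'
  #11 SA[11]=4  'ecadbdba'

SA = [11, 2, 6, 10, 8, 3, 1, 5, 9, 7, 0, 4]
i: (SA[i-1],SA[i]) lcp shared
  1: (11,2) 1 'a'
  2: (2,6) 1 'a'
  3: (6,10) 0 ''
  4: (10,8) 1 'b'
  5: (8,3) 1 'b'
  6: (3,1) 0 ''
  7: (1,5) 2 'ca'
  8: (5,9) 0 ''
  9: (9,7) 2 'db'
  10: (7,0) 1 'd'
  11: (0,4) 0 ''

n(n+1)/2 = 12·13/2 = 78
Σ LCP = 0 + 1 + 1 + 0 + 1 + 1 + 0 + 2 + 0 + 2 + 1 + 0 = 9
distinct = 78 − 9 = 69

69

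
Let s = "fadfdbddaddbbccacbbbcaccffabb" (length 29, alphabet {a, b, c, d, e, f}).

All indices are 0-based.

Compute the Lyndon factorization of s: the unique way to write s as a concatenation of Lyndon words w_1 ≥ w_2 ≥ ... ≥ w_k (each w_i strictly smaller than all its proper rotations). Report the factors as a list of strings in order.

["f", "adfdbdd", "addbbcc", "acbbbcaccff", "abb"]

emit factor 1: 'f' (i=0, period=1)
emit factor 2: 'adfdbdd' (i=1, period=7)
emit factor 3: 'addbbcc' (i=8, period=7)
emit factor 4: 'acbbbcaccff' (i=15, period=11)
emit factor 5: 'abb' (i=26, period=3)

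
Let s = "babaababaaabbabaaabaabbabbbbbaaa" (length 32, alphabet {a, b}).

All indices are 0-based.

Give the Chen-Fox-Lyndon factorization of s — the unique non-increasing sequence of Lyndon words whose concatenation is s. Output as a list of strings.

emit factor 1: 'b' (i=0, period=1)
emit factor 2: 'ab' (i=1, period=2)
emit factor 3: 'aabab' (i=3, period=5)
emit factor 4: 'aaabbab' (i=8, period=7)
emit factor 5: 'aaabaabbabbbbb' (i=15, period=14)
emit factor 6: 'a' (i=29, period=1)
emit factor 7: 'a' (i=30, period=1)
emit factor 8: 'a' (i=31, period=1)

["b", "ab", "aabab", "aaabbab", "aaabaabbabbbbb", "a", "a", "a"]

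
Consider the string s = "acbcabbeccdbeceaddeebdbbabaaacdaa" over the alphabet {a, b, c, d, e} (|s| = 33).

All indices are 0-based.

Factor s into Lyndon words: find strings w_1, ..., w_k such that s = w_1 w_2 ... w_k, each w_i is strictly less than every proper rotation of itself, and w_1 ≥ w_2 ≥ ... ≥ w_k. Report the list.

emit factor 1: 'acbc' (i=0, period=4)
emit factor 2: 'abbeccdbeceaddeebdbb' (i=4, period=20)
emit factor 3: 'ab' (i=24, period=2)
emit factor 4: 'aaacd' (i=26, period=5)
emit factor 5: 'a' (i=31, period=1)
emit factor 6: 'a' (i=32, period=1)

["acbc", "abbeccdbeceaddeebdbb", "ab", "aaacd", "a", "a"]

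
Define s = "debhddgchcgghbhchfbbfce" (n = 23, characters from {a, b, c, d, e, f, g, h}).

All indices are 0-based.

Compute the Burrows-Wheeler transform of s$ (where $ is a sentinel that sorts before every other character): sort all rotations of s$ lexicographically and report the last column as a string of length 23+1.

rank  rotation                  last
    0  $debhddgchcgghbhchfbbfce  e
    1  bbfce$debhddgchcgghbhchf  f
    2  bfce$debhddgchcgghbhchfb  b
    3  bhchfbbfce$debhddgchcggh  h
    4  bhddgchcgghbhchfbbfce$de  e
    5  ce$debhddgchcgghbhchfbbf  f
    6  cgghbhchfbbfce$debhddgch  h
    7  chcgghbhchfbbfce$debhddg  g
    8  chfbbfce$debhddgchcgghbh  h
    9  ddgchcgghbhchfbbfce$debh  h
   10  debhddgchcgghbhchfbbfce$  $
   11  dgchcgghbhchfbbfce$debhd  d
   12  e$debhddgchcgghbhchfbbfc  c
   13  ebhddgchcgghbhchfbbfce$d  d
   14  fbbfce$debhddgchcgghbhch  h
   15  fce$debhddgchcgghbhchfbb  b
   16  gchcgghbhchfbbfce$debhdd  d
   17  gghbhchfbbfce$debhddgchc  c
   18  ghbhchfbbfce$debhddgchcg  g
   19  hbhchfbbfce$debhddgchcgg  g
   20  hcgghbhchfbbfce$debhddgc  c
   21  hchfbbfce$debhddgchcgghb  b
   22  hddgchcgghbhchfbbfce$deb  b
   23  hfbbfce$debhddgchcgghbhc  c

efbhefhghh$dcdhbdcggcbbc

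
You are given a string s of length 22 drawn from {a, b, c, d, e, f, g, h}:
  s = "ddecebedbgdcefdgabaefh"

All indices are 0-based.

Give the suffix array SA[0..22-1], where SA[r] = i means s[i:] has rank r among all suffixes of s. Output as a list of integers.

sorted suffixes:
  #0 SA[0]=16  'abaefh'
  #1 SA[1]=18  'aefh'
  #2 SA[2]=17  'baefh'
  #3 SA[3]=5  'bedbgdcefdgabaefh'
  #4 SA[4]=8  'bgdcefdgabaefh'
  #5 SA[5]=3  'cebedbgdcefdgabaefh'
  #6 SA[6]=11  'cefdgabaefh'
  #7 SA[7]=7  'dbgdcefdgabaefh'
  #8 SA[8]=10  'dcefdgabaefh'
  #9 SA[9]=0  'ddecebedbgdcefdgabaefh'
  #10 SA[10]=1  'decebedbgdcefdgabaefh'
  #11 SA[11]=14  'dgabaefh'
  #12 SA[12]=4  'ebedbgdcefdgabaefh'
  #13 SA[13]=2  'ecebedbgdcefdgabaefh'
  #14 SA[14]=6  'edbgdcefdgabaefh'
  #15 SA[15]=12  'efdgabaefh'
  #16 SA[16]=19  'efh'
  #17 SA[17]=13  'fdgabaefh'
  #18 SA[18]=20  'fh'
  #19 SA[19]=15  'gabaefh'
  #20 SA[20]=9  'gdcefdgabaefh'
  #21 SA[21]=21  'h'

[16, 18, 17, 5, 8, 3, 11, 7, 10, 0, 1, 14, 4, 2, 6, 12, 19, 13, 20, 15, 9, 21]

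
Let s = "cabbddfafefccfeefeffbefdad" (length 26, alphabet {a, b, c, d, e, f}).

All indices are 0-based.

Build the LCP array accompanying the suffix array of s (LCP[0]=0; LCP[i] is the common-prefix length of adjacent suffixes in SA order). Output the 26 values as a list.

[0, 1, 1, 0, 1, 1, 0, 1, 1, 0, 1, 1, 1, 0, 1, 2, 2, 2, 0, 1, 1, 1, 1, 2, 3, 1]

rank→(start, suffix):
  0 → (1, 'abbddfafefccfeefeffbefdad')
  1 → (24, 'ad')
  2 → (7, 'afefccfeefeffbefdad')
  3 → (2, 'bbddfafefccfeefeffbefdad')
  4 → (3, 'bddfafefccfeefeffbefdad')
  5 → (20, 'befdad')
  6 → (0, 'cabbddfafefccfeefeffbefdad')
  7 → (11, 'ccfeefeffbefdad')
  8 → (12, 'cfeefeffbefdad')
  9 → (25, 'd')
  10 → (23, 'dad')
  11 → (4, 'ddfafefccfeefeffbefdad')
  12 → (5, 'dfafefccfeefeffbefdad')
  13 → (14, 'eefeffbefdad')
  14 → (9, 'efccfeefeffbefdad')
  15 → (21, 'efdad')
  16 → (15, 'efeffbefdad')
  17 → (17, 'effbefdad')
  18 → (6, 'fafefccfeefeffbefdad')
  19 → (19, 'fbefdad')
  20 → (10, 'fccfeefeffbefdad')
  21 → (22, 'fdad')
  22 → (13, 'feefeffbefdad')
  23 → (8, 'fefccfeefeffbefdad')
  24 → (16, 'feffbefdad')
  25 → (18, 'ffbefdad')

SA = [1, 24, 7, 2, 3, 20, 0, 11, 12, 25, 23, 4, 5, 14, 9, 21, 15, 17, 6, 19, 10, 22, 13, 8, 16, 18]
rank  pair      lcp
   1  s[1:],s[24:]  1  'a'
   2  s[24:],s[7:]  1  'a'
   3  s[7:],s[2:]  0  ''
   4  s[2:],s[3:]  1  'b'
   5  s[3:],s[20:]  1  'b'
   6  s[20:],s[0:]  0  ''
   7  s[0:],s[11:]  1  'c'
   8  s[11:],s[12:]  1  'c'
   9  s[12:],s[25:]  0  ''
  10  s[25:],s[23:]  1  'd'
  11  s[23:],s[4:]  1  'd'
  12  s[4:],s[5:]  1  'd'
  13  s[5:],s[14:]  0  ''
  14  s[14:],s[9:]  1  'e'
  15  s[9:],s[21:]  2  'ef'
  16  s[21:],s[15:]  2  'ef'
  17  s[15:],s[17:]  2  'ef'
  18  s[17:],s[6:]  0  ''
  19  s[6:],s[19:]  1  'f'
  20  s[19:],s[10:]  1  'f'
  21  s[10:],s[22:]  1  'f'
  22  s[22:],s[13:]  1  'f'
  23  s[13:],s[8:]  2  'fe'
  24  s[8:],s[16:]  3  'fef'
  25  s[16:],s[18:]  1  'f'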